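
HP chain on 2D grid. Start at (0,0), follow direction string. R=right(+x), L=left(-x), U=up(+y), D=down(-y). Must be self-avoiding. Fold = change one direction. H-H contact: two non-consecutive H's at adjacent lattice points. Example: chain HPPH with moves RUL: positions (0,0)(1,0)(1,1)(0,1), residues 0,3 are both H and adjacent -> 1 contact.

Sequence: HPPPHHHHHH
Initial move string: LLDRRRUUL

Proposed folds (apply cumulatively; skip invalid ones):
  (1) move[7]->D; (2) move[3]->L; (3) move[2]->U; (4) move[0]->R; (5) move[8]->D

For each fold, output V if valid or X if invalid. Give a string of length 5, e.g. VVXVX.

Answer: XXVXX

Derivation:
Initial: LLDRRRUUL -> [(0, 0), (-1, 0), (-2, 0), (-2, -1), (-1, -1), (0, -1), (1, -1), (1, 0), (1, 1), (0, 1)]
Fold 1: move[7]->D => LLDRRRUDL INVALID (collision), skipped
Fold 2: move[3]->L => LLDLRRUUL INVALID (collision), skipped
Fold 3: move[2]->U => LLURRRUUL VALID
Fold 4: move[0]->R => RLURRRUUL INVALID (collision), skipped
Fold 5: move[8]->D => LLURRRUUD INVALID (collision), skipped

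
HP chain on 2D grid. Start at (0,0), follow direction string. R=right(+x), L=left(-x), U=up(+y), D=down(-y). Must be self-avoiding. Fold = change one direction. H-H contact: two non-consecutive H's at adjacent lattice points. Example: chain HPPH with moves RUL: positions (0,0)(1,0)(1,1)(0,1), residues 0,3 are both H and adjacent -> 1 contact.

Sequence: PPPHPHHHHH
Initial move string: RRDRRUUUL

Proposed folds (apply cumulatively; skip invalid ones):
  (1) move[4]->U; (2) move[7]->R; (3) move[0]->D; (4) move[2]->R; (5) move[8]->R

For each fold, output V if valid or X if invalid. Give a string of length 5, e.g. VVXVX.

Initial: RRDRRUUUL -> [(0, 0), (1, 0), (2, 0), (2, -1), (3, -1), (4, -1), (4, 0), (4, 1), (4, 2), (3, 2)]
Fold 1: move[4]->U => RRDRUUUUL VALID
Fold 2: move[7]->R => RRDRUUURL INVALID (collision), skipped
Fold 3: move[0]->D => DRDRUUUUL VALID
Fold 4: move[2]->R => DRRRUUUUL VALID
Fold 5: move[8]->R => DRRRUUUUR VALID

Answer: VXVVV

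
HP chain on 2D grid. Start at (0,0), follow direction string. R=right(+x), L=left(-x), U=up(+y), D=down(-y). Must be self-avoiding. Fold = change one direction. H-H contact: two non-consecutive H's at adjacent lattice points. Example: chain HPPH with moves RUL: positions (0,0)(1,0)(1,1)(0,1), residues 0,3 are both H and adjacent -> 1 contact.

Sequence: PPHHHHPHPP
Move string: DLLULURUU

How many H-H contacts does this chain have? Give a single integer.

Answer: 1

Derivation:
Positions: [(0, 0), (0, -1), (-1, -1), (-2, -1), (-2, 0), (-3, 0), (-3, 1), (-2, 1), (-2, 2), (-2, 3)]
H-H contact: residue 4 @(-2,0) - residue 7 @(-2, 1)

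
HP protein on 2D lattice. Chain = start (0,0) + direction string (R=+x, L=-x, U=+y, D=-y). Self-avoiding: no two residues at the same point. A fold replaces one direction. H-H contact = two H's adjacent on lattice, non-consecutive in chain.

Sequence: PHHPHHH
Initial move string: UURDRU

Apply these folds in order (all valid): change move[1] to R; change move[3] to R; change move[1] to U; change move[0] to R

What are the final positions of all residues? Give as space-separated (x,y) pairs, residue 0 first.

Answer: (0,0) (1,0) (1,1) (2,1) (3,1) (4,1) (4,2)

Derivation:
Initial moves: UURDRU
Fold: move[1]->R => URRDRU (positions: [(0, 0), (0, 1), (1, 1), (2, 1), (2, 0), (3, 0), (3, 1)])
Fold: move[3]->R => URRRRU (positions: [(0, 0), (0, 1), (1, 1), (2, 1), (3, 1), (4, 1), (4, 2)])
Fold: move[1]->U => UURRRU (positions: [(0, 0), (0, 1), (0, 2), (1, 2), (2, 2), (3, 2), (3, 3)])
Fold: move[0]->R => RURRRU (positions: [(0, 0), (1, 0), (1, 1), (2, 1), (3, 1), (4, 1), (4, 2)])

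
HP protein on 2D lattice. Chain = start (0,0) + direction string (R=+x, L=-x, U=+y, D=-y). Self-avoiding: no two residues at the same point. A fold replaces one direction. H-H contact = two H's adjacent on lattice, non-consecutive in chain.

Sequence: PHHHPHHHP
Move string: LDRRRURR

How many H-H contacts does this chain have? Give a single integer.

Answer: 0

Derivation:
Positions: [(0, 0), (-1, 0), (-1, -1), (0, -1), (1, -1), (2, -1), (2, 0), (3, 0), (4, 0)]
No H-H contacts found.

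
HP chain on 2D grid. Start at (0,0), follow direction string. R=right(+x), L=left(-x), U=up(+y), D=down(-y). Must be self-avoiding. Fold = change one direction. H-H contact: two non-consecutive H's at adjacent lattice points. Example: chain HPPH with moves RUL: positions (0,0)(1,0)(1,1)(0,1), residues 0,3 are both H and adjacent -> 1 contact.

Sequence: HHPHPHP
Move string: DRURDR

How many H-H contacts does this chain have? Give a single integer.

Positions: [(0, 0), (0, -1), (1, -1), (1, 0), (2, 0), (2, -1), (3, -1)]
H-H contact: residue 0 @(0,0) - residue 3 @(1, 0)

Answer: 1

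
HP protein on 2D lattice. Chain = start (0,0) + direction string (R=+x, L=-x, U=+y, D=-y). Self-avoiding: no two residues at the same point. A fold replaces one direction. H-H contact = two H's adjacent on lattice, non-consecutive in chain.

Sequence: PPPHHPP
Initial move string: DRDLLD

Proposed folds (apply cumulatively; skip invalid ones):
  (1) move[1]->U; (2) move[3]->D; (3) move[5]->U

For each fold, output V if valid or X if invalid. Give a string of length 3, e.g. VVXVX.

Initial: DRDLLD -> [(0, 0), (0, -1), (1, -1), (1, -2), (0, -2), (-1, -2), (-1, -3)]
Fold 1: move[1]->U => DUDLLD INVALID (collision), skipped
Fold 2: move[3]->D => DRDDLD VALID
Fold 3: move[5]->U => DRDDLU VALID

Answer: XVV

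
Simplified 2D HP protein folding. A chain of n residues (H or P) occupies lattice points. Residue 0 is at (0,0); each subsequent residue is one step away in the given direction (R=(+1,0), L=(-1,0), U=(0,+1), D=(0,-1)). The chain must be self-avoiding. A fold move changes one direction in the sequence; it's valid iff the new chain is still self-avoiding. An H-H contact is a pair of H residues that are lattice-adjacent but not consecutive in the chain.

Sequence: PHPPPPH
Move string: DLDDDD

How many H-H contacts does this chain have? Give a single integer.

Positions: [(0, 0), (0, -1), (-1, -1), (-1, -2), (-1, -3), (-1, -4), (-1, -5)]
No H-H contacts found.

Answer: 0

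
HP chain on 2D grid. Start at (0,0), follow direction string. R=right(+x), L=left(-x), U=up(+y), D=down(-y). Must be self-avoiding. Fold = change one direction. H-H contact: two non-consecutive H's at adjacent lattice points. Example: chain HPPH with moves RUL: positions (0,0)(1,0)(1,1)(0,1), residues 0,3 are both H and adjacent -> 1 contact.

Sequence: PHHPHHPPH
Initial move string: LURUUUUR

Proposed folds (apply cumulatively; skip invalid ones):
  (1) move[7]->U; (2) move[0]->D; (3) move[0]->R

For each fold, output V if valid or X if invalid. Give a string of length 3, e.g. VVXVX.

Answer: VXV

Derivation:
Initial: LURUUUUR -> [(0, 0), (-1, 0), (-1, 1), (0, 1), (0, 2), (0, 3), (0, 4), (0, 5), (1, 5)]
Fold 1: move[7]->U => LURUUUUU VALID
Fold 2: move[0]->D => DURUUUUU INVALID (collision), skipped
Fold 3: move[0]->R => RURUUUUU VALID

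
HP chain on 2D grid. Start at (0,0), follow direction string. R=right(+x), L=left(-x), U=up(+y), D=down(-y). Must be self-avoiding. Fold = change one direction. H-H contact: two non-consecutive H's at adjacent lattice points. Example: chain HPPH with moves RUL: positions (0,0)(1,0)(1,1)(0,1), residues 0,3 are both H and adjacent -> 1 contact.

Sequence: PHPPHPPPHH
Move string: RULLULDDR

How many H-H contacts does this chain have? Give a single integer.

Answer: 1

Derivation:
Positions: [(0, 0), (1, 0), (1, 1), (0, 1), (-1, 1), (-1, 2), (-2, 2), (-2, 1), (-2, 0), (-1, 0)]
H-H contact: residue 4 @(-1,1) - residue 9 @(-1, 0)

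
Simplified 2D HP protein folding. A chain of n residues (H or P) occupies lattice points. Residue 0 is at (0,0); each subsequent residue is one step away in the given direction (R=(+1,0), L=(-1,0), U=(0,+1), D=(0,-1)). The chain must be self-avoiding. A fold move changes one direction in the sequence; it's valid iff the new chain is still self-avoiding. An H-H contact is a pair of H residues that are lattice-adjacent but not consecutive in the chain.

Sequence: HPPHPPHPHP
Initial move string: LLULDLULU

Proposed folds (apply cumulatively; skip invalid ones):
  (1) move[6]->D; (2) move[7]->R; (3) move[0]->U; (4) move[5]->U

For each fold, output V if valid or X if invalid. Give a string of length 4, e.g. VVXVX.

Initial: LLULDLULU -> [(0, 0), (-1, 0), (-2, 0), (-2, 1), (-3, 1), (-3, 0), (-4, 0), (-4, 1), (-5, 1), (-5, 2)]
Fold 1: move[6]->D => LLULDLDLU VALID
Fold 2: move[7]->R => LLULDLDRU INVALID (collision), skipped
Fold 3: move[0]->U => ULULDLDLU VALID
Fold 4: move[5]->U => ULULDUDLU INVALID (collision), skipped

Answer: VXVX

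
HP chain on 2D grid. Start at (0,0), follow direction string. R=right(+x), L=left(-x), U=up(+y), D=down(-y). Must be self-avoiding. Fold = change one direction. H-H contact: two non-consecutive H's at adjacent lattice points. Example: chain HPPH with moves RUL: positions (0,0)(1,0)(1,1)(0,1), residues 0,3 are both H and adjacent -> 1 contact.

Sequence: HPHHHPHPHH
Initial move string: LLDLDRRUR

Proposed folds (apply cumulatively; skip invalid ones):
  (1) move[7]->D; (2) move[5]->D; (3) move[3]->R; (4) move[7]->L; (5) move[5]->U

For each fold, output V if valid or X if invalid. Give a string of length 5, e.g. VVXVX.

Answer: VVVXX

Derivation:
Initial: LLDLDRRUR -> [(0, 0), (-1, 0), (-2, 0), (-2, -1), (-3, -1), (-3, -2), (-2, -2), (-1, -2), (-1, -1), (0, -1)]
Fold 1: move[7]->D => LLDLDRRDR VALID
Fold 2: move[5]->D => LLDLDDRDR VALID
Fold 3: move[3]->R => LLDRDDRDR VALID
Fold 4: move[7]->L => LLDRDDRLR INVALID (collision), skipped
Fold 5: move[5]->U => LLDRDURDR INVALID (collision), skipped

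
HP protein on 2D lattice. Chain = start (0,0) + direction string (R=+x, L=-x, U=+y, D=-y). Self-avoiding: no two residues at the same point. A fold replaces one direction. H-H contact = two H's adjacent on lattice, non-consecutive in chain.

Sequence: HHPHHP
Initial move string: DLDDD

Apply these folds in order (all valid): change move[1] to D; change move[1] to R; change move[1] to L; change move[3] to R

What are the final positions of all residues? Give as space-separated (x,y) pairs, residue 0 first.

Initial moves: DLDDD
Fold: move[1]->D => DDDDD (positions: [(0, 0), (0, -1), (0, -2), (0, -3), (0, -4), (0, -5)])
Fold: move[1]->R => DRDDD (positions: [(0, 0), (0, -1), (1, -1), (1, -2), (1, -3), (1, -4)])
Fold: move[1]->L => DLDDD (positions: [(0, 0), (0, -1), (-1, -1), (-1, -2), (-1, -3), (-1, -4)])
Fold: move[3]->R => DLDRD (positions: [(0, 0), (0, -1), (-1, -1), (-1, -2), (0, -2), (0, -3)])

Answer: (0,0) (0,-1) (-1,-1) (-1,-2) (0,-2) (0,-3)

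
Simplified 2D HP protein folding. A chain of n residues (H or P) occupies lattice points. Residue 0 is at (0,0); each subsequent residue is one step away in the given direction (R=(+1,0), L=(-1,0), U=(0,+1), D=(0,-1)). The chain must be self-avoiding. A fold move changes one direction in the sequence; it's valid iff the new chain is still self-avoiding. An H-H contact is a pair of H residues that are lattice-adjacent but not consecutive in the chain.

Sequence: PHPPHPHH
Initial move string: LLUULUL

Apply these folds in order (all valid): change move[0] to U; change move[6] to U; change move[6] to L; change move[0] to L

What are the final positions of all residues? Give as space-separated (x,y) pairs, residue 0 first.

Initial moves: LLUULUL
Fold: move[0]->U => ULUULUL (positions: [(0, 0), (0, 1), (-1, 1), (-1, 2), (-1, 3), (-2, 3), (-2, 4), (-3, 4)])
Fold: move[6]->U => ULUULUU (positions: [(0, 0), (0, 1), (-1, 1), (-1, 2), (-1, 3), (-2, 3), (-2, 4), (-2, 5)])
Fold: move[6]->L => ULUULUL (positions: [(0, 0), (0, 1), (-1, 1), (-1, 2), (-1, 3), (-2, 3), (-2, 4), (-3, 4)])
Fold: move[0]->L => LLUULUL (positions: [(0, 0), (-1, 0), (-2, 0), (-2, 1), (-2, 2), (-3, 2), (-3, 3), (-4, 3)])

Answer: (0,0) (-1,0) (-2,0) (-2,1) (-2,2) (-3,2) (-3,3) (-4,3)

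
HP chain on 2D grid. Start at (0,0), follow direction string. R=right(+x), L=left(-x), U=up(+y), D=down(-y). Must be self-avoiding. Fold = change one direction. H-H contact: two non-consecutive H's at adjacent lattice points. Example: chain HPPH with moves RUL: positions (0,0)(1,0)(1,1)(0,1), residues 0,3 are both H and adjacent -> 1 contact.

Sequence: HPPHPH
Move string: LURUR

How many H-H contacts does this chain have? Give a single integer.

Answer: 1

Derivation:
Positions: [(0, 0), (-1, 0), (-1, 1), (0, 1), (0, 2), (1, 2)]
H-H contact: residue 0 @(0,0) - residue 3 @(0, 1)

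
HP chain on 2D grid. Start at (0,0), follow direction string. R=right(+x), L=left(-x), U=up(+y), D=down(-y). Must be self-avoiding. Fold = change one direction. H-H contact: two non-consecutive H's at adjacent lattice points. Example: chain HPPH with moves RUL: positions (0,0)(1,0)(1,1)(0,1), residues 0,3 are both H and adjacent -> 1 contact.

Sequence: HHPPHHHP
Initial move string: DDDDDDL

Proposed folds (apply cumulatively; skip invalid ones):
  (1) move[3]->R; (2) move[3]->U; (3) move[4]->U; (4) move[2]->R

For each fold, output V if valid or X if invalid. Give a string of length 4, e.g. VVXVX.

Answer: VXXV

Derivation:
Initial: DDDDDDL -> [(0, 0), (0, -1), (0, -2), (0, -3), (0, -4), (0, -5), (0, -6), (-1, -6)]
Fold 1: move[3]->R => DDDRDDL VALID
Fold 2: move[3]->U => DDDUDDL INVALID (collision), skipped
Fold 3: move[4]->U => DDDRUDL INVALID (collision), skipped
Fold 4: move[2]->R => DDRRDDL VALID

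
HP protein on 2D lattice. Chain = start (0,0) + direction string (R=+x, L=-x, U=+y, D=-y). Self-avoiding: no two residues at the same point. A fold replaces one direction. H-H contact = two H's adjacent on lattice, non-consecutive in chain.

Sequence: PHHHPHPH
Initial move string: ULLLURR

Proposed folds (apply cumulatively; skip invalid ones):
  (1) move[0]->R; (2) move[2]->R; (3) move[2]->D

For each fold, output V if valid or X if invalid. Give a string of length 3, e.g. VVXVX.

Answer: XXX

Derivation:
Initial: ULLLURR -> [(0, 0), (0, 1), (-1, 1), (-2, 1), (-3, 1), (-3, 2), (-2, 2), (-1, 2)]
Fold 1: move[0]->R => RLLLURR INVALID (collision), skipped
Fold 2: move[2]->R => ULRLURR INVALID (collision), skipped
Fold 3: move[2]->D => ULDLURR INVALID (collision), skipped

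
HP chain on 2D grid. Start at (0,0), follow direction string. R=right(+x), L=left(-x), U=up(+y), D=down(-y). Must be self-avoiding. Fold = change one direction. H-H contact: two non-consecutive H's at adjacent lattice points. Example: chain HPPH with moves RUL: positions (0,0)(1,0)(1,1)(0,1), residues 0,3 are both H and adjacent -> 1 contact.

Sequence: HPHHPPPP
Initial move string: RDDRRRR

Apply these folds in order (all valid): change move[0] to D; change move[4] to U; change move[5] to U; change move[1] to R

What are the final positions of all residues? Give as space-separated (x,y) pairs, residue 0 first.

Answer: (0,0) (0,-1) (1,-1) (1,-2) (2,-2) (2,-1) (2,0) (3,0)

Derivation:
Initial moves: RDDRRRR
Fold: move[0]->D => DDDRRRR (positions: [(0, 0), (0, -1), (0, -2), (0, -3), (1, -3), (2, -3), (3, -3), (4, -3)])
Fold: move[4]->U => DDDRURR (positions: [(0, 0), (0, -1), (0, -2), (0, -3), (1, -3), (1, -2), (2, -2), (3, -2)])
Fold: move[5]->U => DDDRUUR (positions: [(0, 0), (0, -1), (0, -2), (0, -3), (1, -3), (1, -2), (1, -1), (2, -1)])
Fold: move[1]->R => DRDRUUR (positions: [(0, 0), (0, -1), (1, -1), (1, -2), (2, -2), (2, -1), (2, 0), (3, 0)])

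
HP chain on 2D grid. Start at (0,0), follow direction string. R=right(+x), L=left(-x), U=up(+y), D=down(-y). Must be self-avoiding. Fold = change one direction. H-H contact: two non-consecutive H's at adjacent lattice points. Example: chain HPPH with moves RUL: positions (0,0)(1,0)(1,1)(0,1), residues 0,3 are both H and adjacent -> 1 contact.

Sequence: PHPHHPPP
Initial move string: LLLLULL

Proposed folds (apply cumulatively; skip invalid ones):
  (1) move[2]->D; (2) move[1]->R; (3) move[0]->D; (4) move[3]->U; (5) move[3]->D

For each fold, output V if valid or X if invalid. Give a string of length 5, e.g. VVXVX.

Initial: LLLLULL -> [(0, 0), (-1, 0), (-2, 0), (-3, 0), (-4, 0), (-4, 1), (-5, 1), (-6, 1)]
Fold 1: move[2]->D => LLDLULL VALID
Fold 2: move[1]->R => LRDLULL INVALID (collision), skipped
Fold 3: move[0]->D => DLDLULL VALID
Fold 4: move[3]->U => DLDUULL INVALID (collision), skipped
Fold 5: move[3]->D => DLDDULL INVALID (collision), skipped

Answer: VXVXX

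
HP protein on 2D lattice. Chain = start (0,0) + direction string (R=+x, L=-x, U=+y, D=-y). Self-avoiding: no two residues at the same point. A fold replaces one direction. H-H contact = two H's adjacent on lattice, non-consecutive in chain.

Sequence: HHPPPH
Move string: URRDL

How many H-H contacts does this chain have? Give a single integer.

Answer: 1

Derivation:
Positions: [(0, 0), (0, 1), (1, 1), (2, 1), (2, 0), (1, 0)]
H-H contact: residue 0 @(0,0) - residue 5 @(1, 0)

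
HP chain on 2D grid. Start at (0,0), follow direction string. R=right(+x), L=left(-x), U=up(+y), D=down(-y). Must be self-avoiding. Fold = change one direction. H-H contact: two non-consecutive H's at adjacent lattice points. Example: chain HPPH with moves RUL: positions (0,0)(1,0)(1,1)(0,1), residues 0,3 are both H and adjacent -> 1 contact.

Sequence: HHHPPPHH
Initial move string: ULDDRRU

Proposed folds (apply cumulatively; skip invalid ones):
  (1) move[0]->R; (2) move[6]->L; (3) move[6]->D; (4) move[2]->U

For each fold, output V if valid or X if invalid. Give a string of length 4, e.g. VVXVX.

Initial: ULDDRRU -> [(0, 0), (0, 1), (-1, 1), (-1, 0), (-1, -1), (0, -1), (1, -1), (1, 0)]
Fold 1: move[0]->R => RLDDRRU INVALID (collision), skipped
Fold 2: move[6]->L => ULDDRRL INVALID (collision), skipped
Fold 3: move[6]->D => ULDDRRD VALID
Fold 4: move[2]->U => ULUDRRD INVALID (collision), skipped

Answer: XXVX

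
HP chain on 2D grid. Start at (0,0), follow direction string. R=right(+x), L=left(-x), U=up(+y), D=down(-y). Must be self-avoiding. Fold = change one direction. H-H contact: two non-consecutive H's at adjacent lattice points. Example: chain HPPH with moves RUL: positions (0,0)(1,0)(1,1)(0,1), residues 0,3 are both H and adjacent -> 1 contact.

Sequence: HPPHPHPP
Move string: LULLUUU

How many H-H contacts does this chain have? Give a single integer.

Answer: 0

Derivation:
Positions: [(0, 0), (-1, 0), (-1, 1), (-2, 1), (-3, 1), (-3, 2), (-3, 3), (-3, 4)]
No H-H contacts found.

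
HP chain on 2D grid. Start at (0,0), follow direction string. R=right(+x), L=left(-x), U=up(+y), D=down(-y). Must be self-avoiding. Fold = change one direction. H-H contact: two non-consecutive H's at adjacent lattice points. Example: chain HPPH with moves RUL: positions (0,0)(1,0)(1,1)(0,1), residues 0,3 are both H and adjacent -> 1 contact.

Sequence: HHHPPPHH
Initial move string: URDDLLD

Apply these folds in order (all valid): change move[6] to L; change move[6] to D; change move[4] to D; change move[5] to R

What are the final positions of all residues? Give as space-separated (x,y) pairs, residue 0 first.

Answer: (0,0) (0,1) (1,1) (1,0) (1,-1) (1,-2) (2,-2) (2,-3)

Derivation:
Initial moves: URDDLLD
Fold: move[6]->L => URDDLLL (positions: [(0, 0), (0, 1), (1, 1), (1, 0), (1, -1), (0, -1), (-1, -1), (-2, -1)])
Fold: move[6]->D => URDDLLD (positions: [(0, 0), (0, 1), (1, 1), (1, 0), (1, -1), (0, -1), (-1, -1), (-1, -2)])
Fold: move[4]->D => URDDDLD (positions: [(0, 0), (0, 1), (1, 1), (1, 0), (1, -1), (1, -2), (0, -2), (0, -3)])
Fold: move[5]->R => URDDDRD (positions: [(0, 0), (0, 1), (1, 1), (1, 0), (1, -1), (1, -2), (2, -2), (2, -3)])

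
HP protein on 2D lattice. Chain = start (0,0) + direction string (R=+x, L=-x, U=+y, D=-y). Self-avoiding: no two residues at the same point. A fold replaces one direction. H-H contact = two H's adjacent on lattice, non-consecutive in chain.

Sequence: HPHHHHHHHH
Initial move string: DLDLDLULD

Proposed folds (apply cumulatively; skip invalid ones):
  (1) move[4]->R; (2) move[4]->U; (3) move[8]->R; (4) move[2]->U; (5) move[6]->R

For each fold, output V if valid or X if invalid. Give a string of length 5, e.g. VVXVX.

Answer: XVXVX

Derivation:
Initial: DLDLDLULD -> [(0, 0), (0, -1), (-1, -1), (-1, -2), (-2, -2), (-2, -3), (-3, -3), (-3, -2), (-4, -2), (-4, -3)]
Fold 1: move[4]->R => DLDLRLULD INVALID (collision), skipped
Fold 2: move[4]->U => DLDLULULD VALID
Fold 3: move[8]->R => DLDLULULR INVALID (collision), skipped
Fold 4: move[2]->U => DLULULULD VALID
Fold 5: move[6]->R => DLULULRLD INVALID (collision), skipped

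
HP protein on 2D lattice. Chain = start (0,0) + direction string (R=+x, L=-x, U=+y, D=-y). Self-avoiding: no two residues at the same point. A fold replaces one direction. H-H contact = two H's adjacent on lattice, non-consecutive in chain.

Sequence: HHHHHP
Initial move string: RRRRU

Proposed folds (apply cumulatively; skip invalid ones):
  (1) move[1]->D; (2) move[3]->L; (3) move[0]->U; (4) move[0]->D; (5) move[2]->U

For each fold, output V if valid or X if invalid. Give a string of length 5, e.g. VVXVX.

Initial: RRRRU -> [(0, 0), (1, 0), (2, 0), (3, 0), (4, 0), (4, 1)]
Fold 1: move[1]->D => RDRRU VALID
Fold 2: move[3]->L => RDRLU INVALID (collision), skipped
Fold 3: move[0]->U => UDRRU INVALID (collision), skipped
Fold 4: move[0]->D => DDRRU VALID
Fold 5: move[2]->U => DDURU INVALID (collision), skipped

Answer: VXXVX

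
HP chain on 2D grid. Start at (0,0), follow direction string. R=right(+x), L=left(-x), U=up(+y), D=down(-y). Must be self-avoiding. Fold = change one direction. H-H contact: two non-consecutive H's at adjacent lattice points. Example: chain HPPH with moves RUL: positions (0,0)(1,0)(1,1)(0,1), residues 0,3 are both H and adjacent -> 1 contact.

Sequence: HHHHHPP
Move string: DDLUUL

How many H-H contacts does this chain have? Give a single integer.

Answer: 1

Derivation:
Positions: [(0, 0), (0, -1), (0, -2), (-1, -2), (-1, -1), (-1, 0), (-2, 0)]
H-H contact: residue 1 @(0,-1) - residue 4 @(-1, -1)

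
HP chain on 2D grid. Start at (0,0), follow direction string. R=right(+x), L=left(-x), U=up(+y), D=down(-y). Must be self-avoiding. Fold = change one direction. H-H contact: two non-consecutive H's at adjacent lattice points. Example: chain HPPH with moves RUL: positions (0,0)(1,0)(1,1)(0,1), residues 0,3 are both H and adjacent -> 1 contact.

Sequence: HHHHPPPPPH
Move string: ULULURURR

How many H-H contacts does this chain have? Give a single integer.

Answer: 0

Derivation:
Positions: [(0, 0), (0, 1), (-1, 1), (-1, 2), (-2, 2), (-2, 3), (-1, 3), (-1, 4), (0, 4), (1, 4)]
No H-H contacts found.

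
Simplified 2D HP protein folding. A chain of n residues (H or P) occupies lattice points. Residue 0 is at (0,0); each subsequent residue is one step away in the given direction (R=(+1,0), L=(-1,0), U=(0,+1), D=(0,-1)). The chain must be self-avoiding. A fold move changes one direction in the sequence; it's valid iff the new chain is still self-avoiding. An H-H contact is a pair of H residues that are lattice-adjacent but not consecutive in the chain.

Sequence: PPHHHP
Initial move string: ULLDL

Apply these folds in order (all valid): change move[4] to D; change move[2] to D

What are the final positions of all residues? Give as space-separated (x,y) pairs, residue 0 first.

Answer: (0,0) (0,1) (-1,1) (-1,0) (-1,-1) (-1,-2)

Derivation:
Initial moves: ULLDL
Fold: move[4]->D => ULLDD (positions: [(0, 0), (0, 1), (-1, 1), (-2, 1), (-2, 0), (-2, -1)])
Fold: move[2]->D => ULDDD (positions: [(0, 0), (0, 1), (-1, 1), (-1, 0), (-1, -1), (-1, -2)])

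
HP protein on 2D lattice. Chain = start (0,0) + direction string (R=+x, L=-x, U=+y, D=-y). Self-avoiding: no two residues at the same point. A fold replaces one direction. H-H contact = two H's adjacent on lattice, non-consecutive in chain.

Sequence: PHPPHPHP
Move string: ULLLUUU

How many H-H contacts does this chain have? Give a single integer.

Answer: 0

Derivation:
Positions: [(0, 0), (0, 1), (-1, 1), (-2, 1), (-3, 1), (-3, 2), (-3, 3), (-3, 4)]
No H-H contacts found.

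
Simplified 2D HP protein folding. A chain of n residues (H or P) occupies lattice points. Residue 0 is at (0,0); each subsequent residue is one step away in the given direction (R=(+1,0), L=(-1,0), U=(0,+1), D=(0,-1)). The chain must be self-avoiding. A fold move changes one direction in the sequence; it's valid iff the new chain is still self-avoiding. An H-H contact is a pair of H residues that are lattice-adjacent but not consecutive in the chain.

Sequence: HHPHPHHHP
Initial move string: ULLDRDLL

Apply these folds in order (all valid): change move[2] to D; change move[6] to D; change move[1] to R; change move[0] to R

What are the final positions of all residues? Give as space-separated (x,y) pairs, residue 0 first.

Initial moves: ULLDRDLL
Fold: move[2]->D => ULDDRDLL (positions: [(0, 0), (0, 1), (-1, 1), (-1, 0), (-1, -1), (0, -1), (0, -2), (-1, -2), (-2, -2)])
Fold: move[6]->D => ULDDRDDL (positions: [(0, 0), (0, 1), (-1, 1), (-1, 0), (-1, -1), (0, -1), (0, -2), (0, -3), (-1, -3)])
Fold: move[1]->R => URDDRDDL (positions: [(0, 0), (0, 1), (1, 1), (1, 0), (1, -1), (2, -1), (2, -2), (2, -3), (1, -3)])
Fold: move[0]->R => RRDDRDDL (positions: [(0, 0), (1, 0), (2, 0), (2, -1), (2, -2), (3, -2), (3, -3), (3, -4), (2, -4)])

Answer: (0,0) (1,0) (2,0) (2,-1) (2,-2) (3,-2) (3,-3) (3,-4) (2,-4)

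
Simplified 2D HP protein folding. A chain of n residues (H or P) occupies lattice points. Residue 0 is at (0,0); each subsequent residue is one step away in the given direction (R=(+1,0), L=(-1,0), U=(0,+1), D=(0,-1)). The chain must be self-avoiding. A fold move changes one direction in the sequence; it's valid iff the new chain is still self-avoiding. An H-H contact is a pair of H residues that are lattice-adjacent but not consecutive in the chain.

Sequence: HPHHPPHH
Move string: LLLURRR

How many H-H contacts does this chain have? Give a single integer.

Positions: [(0, 0), (-1, 0), (-2, 0), (-3, 0), (-3, 1), (-2, 1), (-1, 1), (0, 1)]
H-H contact: residue 0 @(0,0) - residue 7 @(0, 1)

Answer: 1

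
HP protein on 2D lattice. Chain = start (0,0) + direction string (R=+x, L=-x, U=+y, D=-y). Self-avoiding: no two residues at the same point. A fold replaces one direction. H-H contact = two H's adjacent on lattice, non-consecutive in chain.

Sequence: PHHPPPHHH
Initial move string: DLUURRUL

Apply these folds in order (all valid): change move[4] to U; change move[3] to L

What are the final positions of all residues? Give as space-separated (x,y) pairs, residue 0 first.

Initial moves: DLUURRUL
Fold: move[4]->U => DLUUURUL (positions: [(0, 0), (0, -1), (-1, -1), (-1, 0), (-1, 1), (-1, 2), (0, 2), (0, 3), (-1, 3)])
Fold: move[3]->L => DLULURUL (positions: [(0, 0), (0, -1), (-1, -1), (-1, 0), (-2, 0), (-2, 1), (-1, 1), (-1, 2), (-2, 2)])

Answer: (0,0) (0,-1) (-1,-1) (-1,0) (-2,0) (-2,1) (-1,1) (-1,2) (-2,2)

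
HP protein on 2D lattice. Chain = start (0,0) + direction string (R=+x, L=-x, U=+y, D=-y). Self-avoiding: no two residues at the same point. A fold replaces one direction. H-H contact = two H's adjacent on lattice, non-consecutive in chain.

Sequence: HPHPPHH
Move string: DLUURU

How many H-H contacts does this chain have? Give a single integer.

Positions: [(0, 0), (0, -1), (-1, -1), (-1, 0), (-1, 1), (0, 1), (0, 2)]
H-H contact: residue 0 @(0,0) - residue 5 @(0, 1)

Answer: 1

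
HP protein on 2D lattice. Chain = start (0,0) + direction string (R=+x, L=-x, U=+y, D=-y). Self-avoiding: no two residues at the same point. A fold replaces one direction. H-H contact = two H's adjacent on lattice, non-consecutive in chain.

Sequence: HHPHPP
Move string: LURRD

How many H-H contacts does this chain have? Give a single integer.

Positions: [(0, 0), (-1, 0), (-1, 1), (0, 1), (1, 1), (1, 0)]
H-H contact: residue 0 @(0,0) - residue 3 @(0, 1)

Answer: 1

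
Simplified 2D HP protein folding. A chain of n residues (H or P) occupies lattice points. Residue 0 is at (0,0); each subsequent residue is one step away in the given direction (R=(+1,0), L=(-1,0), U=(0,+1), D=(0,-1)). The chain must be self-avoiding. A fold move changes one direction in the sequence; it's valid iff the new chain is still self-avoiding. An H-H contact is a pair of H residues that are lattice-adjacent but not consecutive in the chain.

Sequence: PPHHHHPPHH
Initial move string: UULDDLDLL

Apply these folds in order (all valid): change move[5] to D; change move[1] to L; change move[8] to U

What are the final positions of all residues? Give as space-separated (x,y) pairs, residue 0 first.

Initial moves: UULDDLDLL
Fold: move[5]->D => UULDDDDLL (positions: [(0, 0), (0, 1), (0, 2), (-1, 2), (-1, 1), (-1, 0), (-1, -1), (-1, -2), (-2, -2), (-3, -2)])
Fold: move[1]->L => ULLDDDDLL (positions: [(0, 0), (0, 1), (-1, 1), (-2, 1), (-2, 0), (-2, -1), (-2, -2), (-2, -3), (-3, -3), (-4, -3)])
Fold: move[8]->U => ULLDDDDLU (positions: [(0, 0), (0, 1), (-1, 1), (-2, 1), (-2, 0), (-2, -1), (-2, -2), (-2, -3), (-3, -3), (-3, -2)])

Answer: (0,0) (0,1) (-1,1) (-2,1) (-2,0) (-2,-1) (-2,-2) (-2,-3) (-3,-3) (-3,-2)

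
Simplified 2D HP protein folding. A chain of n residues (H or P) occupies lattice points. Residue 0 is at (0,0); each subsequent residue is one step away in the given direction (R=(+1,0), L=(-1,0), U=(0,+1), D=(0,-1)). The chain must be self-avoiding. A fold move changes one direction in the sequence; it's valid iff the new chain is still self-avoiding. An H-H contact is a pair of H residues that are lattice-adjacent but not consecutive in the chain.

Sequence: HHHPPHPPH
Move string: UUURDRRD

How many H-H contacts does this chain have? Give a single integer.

Positions: [(0, 0), (0, 1), (0, 2), (0, 3), (1, 3), (1, 2), (2, 2), (3, 2), (3, 1)]
H-H contact: residue 2 @(0,2) - residue 5 @(1, 2)

Answer: 1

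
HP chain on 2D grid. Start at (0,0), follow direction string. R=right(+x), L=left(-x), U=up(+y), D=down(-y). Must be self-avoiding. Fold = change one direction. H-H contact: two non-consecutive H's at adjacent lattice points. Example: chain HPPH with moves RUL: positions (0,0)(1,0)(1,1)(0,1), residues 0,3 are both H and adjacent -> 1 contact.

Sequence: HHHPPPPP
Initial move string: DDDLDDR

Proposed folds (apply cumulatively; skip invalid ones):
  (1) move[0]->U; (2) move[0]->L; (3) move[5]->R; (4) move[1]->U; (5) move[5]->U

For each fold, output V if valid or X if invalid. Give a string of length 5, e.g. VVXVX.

Answer: XVVXX

Derivation:
Initial: DDDLDDR -> [(0, 0), (0, -1), (0, -2), (0, -3), (-1, -3), (-1, -4), (-1, -5), (0, -5)]
Fold 1: move[0]->U => UDDLDDR INVALID (collision), skipped
Fold 2: move[0]->L => LDDLDDR VALID
Fold 3: move[5]->R => LDDLDRR VALID
Fold 4: move[1]->U => LUDLDRR INVALID (collision), skipped
Fold 5: move[5]->U => LDDLDUR INVALID (collision), skipped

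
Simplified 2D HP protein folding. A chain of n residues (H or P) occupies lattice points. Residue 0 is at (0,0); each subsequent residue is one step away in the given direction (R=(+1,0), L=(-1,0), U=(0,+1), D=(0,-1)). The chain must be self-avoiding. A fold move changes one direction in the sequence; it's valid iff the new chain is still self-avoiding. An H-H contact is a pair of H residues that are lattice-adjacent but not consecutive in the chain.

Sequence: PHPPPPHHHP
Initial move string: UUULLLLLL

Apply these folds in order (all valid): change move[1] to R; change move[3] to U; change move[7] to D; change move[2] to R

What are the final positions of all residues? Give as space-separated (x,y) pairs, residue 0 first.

Initial moves: UUULLLLLL
Fold: move[1]->R => URULLLLLL (positions: [(0, 0), (0, 1), (1, 1), (1, 2), (0, 2), (-1, 2), (-2, 2), (-3, 2), (-4, 2), (-5, 2)])
Fold: move[3]->U => URUULLLLL (positions: [(0, 0), (0, 1), (1, 1), (1, 2), (1, 3), (0, 3), (-1, 3), (-2, 3), (-3, 3), (-4, 3)])
Fold: move[7]->D => URUULLLDL (positions: [(0, 0), (0, 1), (1, 1), (1, 2), (1, 3), (0, 3), (-1, 3), (-2, 3), (-2, 2), (-3, 2)])
Fold: move[2]->R => URRULLLDL (positions: [(0, 0), (0, 1), (1, 1), (2, 1), (2, 2), (1, 2), (0, 2), (-1, 2), (-1, 1), (-2, 1)])

Answer: (0,0) (0,1) (1,1) (2,1) (2,2) (1,2) (0,2) (-1,2) (-1,1) (-2,1)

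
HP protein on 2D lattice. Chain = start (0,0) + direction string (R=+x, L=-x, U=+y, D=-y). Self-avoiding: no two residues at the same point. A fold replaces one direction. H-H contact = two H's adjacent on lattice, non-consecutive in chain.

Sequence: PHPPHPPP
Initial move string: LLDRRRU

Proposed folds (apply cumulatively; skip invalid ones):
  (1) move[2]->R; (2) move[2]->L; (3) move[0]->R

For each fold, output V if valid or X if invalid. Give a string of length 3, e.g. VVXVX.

Answer: XXX

Derivation:
Initial: LLDRRRU -> [(0, 0), (-1, 0), (-2, 0), (-2, -1), (-1, -1), (0, -1), (1, -1), (1, 0)]
Fold 1: move[2]->R => LLRRRRU INVALID (collision), skipped
Fold 2: move[2]->L => LLLRRRU INVALID (collision), skipped
Fold 3: move[0]->R => RLDRRRU INVALID (collision), skipped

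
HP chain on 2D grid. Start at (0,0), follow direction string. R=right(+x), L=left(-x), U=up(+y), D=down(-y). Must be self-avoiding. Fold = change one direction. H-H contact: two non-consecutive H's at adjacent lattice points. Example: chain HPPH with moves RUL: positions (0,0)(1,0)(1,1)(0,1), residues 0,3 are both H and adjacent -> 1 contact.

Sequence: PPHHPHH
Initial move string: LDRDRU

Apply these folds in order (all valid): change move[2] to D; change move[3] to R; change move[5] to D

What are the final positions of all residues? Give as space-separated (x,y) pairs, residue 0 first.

Answer: (0,0) (-1,0) (-1,-1) (-1,-2) (0,-2) (1,-2) (1,-3)

Derivation:
Initial moves: LDRDRU
Fold: move[2]->D => LDDDRU (positions: [(0, 0), (-1, 0), (-1, -1), (-1, -2), (-1, -3), (0, -3), (0, -2)])
Fold: move[3]->R => LDDRRU (positions: [(0, 0), (-1, 0), (-1, -1), (-1, -2), (0, -2), (1, -2), (1, -1)])
Fold: move[5]->D => LDDRRD (positions: [(0, 0), (-1, 0), (-1, -1), (-1, -2), (0, -2), (1, -2), (1, -3)])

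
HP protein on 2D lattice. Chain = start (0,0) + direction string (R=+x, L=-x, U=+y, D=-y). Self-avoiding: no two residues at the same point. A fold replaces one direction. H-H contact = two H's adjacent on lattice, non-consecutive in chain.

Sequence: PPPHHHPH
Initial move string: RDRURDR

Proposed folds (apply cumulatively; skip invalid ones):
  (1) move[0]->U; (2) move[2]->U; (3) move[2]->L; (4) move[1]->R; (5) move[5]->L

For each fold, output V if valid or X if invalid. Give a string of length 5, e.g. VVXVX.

Initial: RDRURDR -> [(0, 0), (1, 0), (1, -1), (2, -1), (2, 0), (3, 0), (3, -1), (4, -1)]
Fold 1: move[0]->U => UDRURDR INVALID (collision), skipped
Fold 2: move[2]->U => RDUURDR INVALID (collision), skipped
Fold 3: move[2]->L => RDLURDR INVALID (collision), skipped
Fold 4: move[1]->R => RRRURDR VALID
Fold 5: move[5]->L => RRRURLR INVALID (collision), skipped

Answer: XXXVX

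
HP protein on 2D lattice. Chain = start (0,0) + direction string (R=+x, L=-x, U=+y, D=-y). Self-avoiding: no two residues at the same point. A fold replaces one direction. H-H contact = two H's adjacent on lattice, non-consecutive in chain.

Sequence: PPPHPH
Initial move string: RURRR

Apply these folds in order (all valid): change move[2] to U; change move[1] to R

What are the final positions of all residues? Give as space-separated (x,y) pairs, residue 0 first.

Initial moves: RURRR
Fold: move[2]->U => RUURR (positions: [(0, 0), (1, 0), (1, 1), (1, 2), (2, 2), (3, 2)])
Fold: move[1]->R => RRURR (positions: [(0, 0), (1, 0), (2, 0), (2, 1), (3, 1), (4, 1)])

Answer: (0,0) (1,0) (2,0) (2,1) (3,1) (4,1)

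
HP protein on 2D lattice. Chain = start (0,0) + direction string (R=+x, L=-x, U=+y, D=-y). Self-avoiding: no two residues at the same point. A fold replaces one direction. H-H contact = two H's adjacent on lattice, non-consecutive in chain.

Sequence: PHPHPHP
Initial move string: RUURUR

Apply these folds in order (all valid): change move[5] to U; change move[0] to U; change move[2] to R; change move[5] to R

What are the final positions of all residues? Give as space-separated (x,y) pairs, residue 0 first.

Initial moves: RUURUR
Fold: move[5]->U => RUURUU (positions: [(0, 0), (1, 0), (1, 1), (1, 2), (2, 2), (2, 3), (2, 4)])
Fold: move[0]->U => UUURUU (positions: [(0, 0), (0, 1), (0, 2), (0, 3), (1, 3), (1, 4), (1, 5)])
Fold: move[2]->R => UURRUU (positions: [(0, 0), (0, 1), (0, 2), (1, 2), (2, 2), (2, 3), (2, 4)])
Fold: move[5]->R => UURRUR (positions: [(0, 0), (0, 1), (0, 2), (1, 2), (2, 2), (2, 3), (3, 3)])

Answer: (0,0) (0,1) (0,2) (1,2) (2,2) (2,3) (3,3)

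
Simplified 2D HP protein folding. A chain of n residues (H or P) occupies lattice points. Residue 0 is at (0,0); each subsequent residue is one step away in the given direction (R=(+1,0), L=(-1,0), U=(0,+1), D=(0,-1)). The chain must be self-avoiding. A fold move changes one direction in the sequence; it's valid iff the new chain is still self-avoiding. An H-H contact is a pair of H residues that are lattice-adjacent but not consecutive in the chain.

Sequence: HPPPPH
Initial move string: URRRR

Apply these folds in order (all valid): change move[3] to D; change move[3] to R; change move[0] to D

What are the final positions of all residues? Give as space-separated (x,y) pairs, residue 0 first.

Initial moves: URRRR
Fold: move[3]->D => URRDR (positions: [(0, 0), (0, 1), (1, 1), (2, 1), (2, 0), (3, 0)])
Fold: move[3]->R => URRRR (positions: [(0, 0), (0, 1), (1, 1), (2, 1), (3, 1), (4, 1)])
Fold: move[0]->D => DRRRR (positions: [(0, 0), (0, -1), (1, -1), (2, -1), (3, -1), (4, -1)])

Answer: (0,0) (0,-1) (1,-1) (2,-1) (3,-1) (4,-1)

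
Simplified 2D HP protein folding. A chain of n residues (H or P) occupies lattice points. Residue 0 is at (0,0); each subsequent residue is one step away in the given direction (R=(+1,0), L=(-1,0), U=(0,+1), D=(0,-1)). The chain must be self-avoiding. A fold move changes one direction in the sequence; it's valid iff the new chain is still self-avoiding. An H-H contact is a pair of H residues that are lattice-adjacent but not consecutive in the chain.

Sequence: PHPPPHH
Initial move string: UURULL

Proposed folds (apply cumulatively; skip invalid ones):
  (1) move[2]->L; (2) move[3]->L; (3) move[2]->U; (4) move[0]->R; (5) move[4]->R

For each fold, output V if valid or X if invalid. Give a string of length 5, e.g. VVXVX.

Initial: UURULL -> [(0, 0), (0, 1), (0, 2), (1, 2), (1, 3), (0, 3), (-1, 3)]
Fold 1: move[2]->L => UULULL VALID
Fold 2: move[3]->L => UULLLL VALID
Fold 3: move[2]->U => UUULLL VALID
Fold 4: move[0]->R => RUULLL VALID
Fold 5: move[4]->R => RUULRL INVALID (collision), skipped

Answer: VVVVX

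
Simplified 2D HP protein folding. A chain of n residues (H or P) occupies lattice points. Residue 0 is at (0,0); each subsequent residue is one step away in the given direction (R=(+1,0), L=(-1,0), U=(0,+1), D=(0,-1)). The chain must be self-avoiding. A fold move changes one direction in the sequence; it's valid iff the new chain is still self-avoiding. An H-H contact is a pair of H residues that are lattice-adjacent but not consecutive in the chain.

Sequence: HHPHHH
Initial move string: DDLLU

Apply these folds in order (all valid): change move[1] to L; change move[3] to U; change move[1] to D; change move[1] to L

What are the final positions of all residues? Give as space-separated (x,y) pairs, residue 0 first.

Answer: (0,0) (0,-1) (-1,-1) (-2,-1) (-2,0) (-2,1)

Derivation:
Initial moves: DDLLU
Fold: move[1]->L => DLLLU (positions: [(0, 0), (0, -1), (-1, -1), (-2, -1), (-3, -1), (-3, 0)])
Fold: move[3]->U => DLLUU (positions: [(0, 0), (0, -1), (-1, -1), (-2, -1), (-2, 0), (-2, 1)])
Fold: move[1]->D => DDLUU (positions: [(0, 0), (0, -1), (0, -2), (-1, -2), (-1, -1), (-1, 0)])
Fold: move[1]->L => DLLUU (positions: [(0, 0), (0, -1), (-1, -1), (-2, -1), (-2, 0), (-2, 1)])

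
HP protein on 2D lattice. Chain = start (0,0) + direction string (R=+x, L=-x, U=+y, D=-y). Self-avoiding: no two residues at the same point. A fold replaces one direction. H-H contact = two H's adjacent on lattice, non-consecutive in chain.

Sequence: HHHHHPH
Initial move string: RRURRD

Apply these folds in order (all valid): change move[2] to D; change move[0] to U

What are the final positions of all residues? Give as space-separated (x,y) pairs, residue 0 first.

Initial moves: RRURRD
Fold: move[2]->D => RRDRRD (positions: [(0, 0), (1, 0), (2, 0), (2, -1), (3, -1), (4, -1), (4, -2)])
Fold: move[0]->U => URDRRD (positions: [(0, 0), (0, 1), (1, 1), (1, 0), (2, 0), (3, 0), (3, -1)])

Answer: (0,0) (0,1) (1,1) (1,0) (2,0) (3,0) (3,-1)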